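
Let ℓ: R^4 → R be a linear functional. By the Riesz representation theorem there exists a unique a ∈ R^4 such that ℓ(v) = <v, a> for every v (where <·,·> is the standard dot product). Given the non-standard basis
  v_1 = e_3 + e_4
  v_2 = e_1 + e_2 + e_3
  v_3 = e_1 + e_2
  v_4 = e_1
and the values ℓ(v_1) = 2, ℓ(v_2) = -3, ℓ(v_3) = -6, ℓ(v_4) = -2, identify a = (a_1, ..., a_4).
a = (-2, -4, 3, -1)

Write a = (a_1, ..., a_4) in the standard basis. For each basis vector v_i, ℓ(v_i) = <v_i, a> is a linear equation in the a_j's. Collect the n equations into a matrix system V a = ℓ, where row i of V is v_i (expressed in the standard basis). Since V is invertible (lower-triangular with 1s on the diagonal, up to permutation), solve by back-substitution:
  V =
[[0, 0, 1, 1],
 [1, 1, 1, 0],
 [1, 1, 0, 0],
 [1, 0, 0, 0]]
  V a = (2, -3, -6, -2)
Solving gives a = (-2, -4, 3, -1).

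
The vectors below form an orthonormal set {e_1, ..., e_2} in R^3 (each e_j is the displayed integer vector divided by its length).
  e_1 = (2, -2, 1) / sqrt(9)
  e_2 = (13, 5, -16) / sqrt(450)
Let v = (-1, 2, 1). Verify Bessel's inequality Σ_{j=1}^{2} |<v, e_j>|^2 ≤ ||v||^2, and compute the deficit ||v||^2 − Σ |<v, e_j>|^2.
Σ |<v, e_j>|^2 = 179/50; ||v||^2 = 6; deficit = 121/50

Write each e_j = u_j / sqrt(<u_j, u_j>) where u_j is the displayed integer vector. Then <v, e_j> = <v, u_j> / sqrt(<u_j, u_j>), so |<v, e_j>|^2 = <v, u_j>^2 / <u_j, u_j>.
Coefficients: <v, e_1> = -5/sqrt(9), <v, e_2> = -19/sqrt(450).
Square and sum: Σ |<v, e_j>|^2 = 179/50.
Compute ||v||^2 = v·v = 6.
Deficit = 6 − 179/50 = 121/50 ≥ 0, confirming Bessel's inequality. (The deficit equals ||v − Σ <v,e_j> e_j||^2, the squared distance from v to span{e_j}.)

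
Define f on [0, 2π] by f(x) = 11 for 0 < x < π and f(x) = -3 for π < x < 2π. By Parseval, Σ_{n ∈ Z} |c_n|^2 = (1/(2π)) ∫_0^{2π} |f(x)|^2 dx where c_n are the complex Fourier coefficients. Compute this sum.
Σ |c_n|^2 = 65

Parseval equates the L^2 energy of f (normalised by 1/(2π)) with the ℓ^2 sum of its Fourier coefficients: (1/(2π)) ∫_0^{2π} |f|^2 = Σ |c_n|^2.
Compute the left side: (1/(2π)) [∫_0^π 11^2 dx + ∫_π^{2π} (-3)^2 dx] = (1/(2π)) · (121π + 9π) = (121 + 9)/2 = 65.
So Σ_{n ∈ Z} |c_n|^2 = 65.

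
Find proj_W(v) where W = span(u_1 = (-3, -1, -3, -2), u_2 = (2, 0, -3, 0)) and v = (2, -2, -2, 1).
proj_W(v) = (55/29, 3/29, -60/29, 6/29)

Set up U = [u_1 | ... | u_2] ∈ R^(4×2). The projector onto W = col(U) is P = U (U^T U)^(-1) U^T.
Compute U^T U =
  [23, 3]
  [3, 13],
and U^T v = (0, 10).
Solve U^T U · c = U^T v for the coefficients: c = (-3/29, 23/29). The projection is proj_W(v) = U c.
Check: (v - proj_W(v)) · u_1 = 0  (should be 0).
Check: (v - proj_W(v)) · u_2 = 0  (should be 0).
Result: proj_W(v) = (55/29, 3/29, -60/29, 6/29).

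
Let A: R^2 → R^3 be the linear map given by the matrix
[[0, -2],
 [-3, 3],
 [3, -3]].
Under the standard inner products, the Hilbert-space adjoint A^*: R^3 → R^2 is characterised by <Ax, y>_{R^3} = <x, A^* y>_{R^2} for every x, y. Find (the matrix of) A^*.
A^* = A^T =
[[0, -3, 3],
 [-2, 3, -3]]

For real matrices with standard dot products, the defining identity <Ax, y> = <x, A^* y> gives (Ax)^T y = x^T (A^*) y, i.e. x^T A^T y = x^T (A^*) y. Since this holds for all x, y, we must have A^* = A^T. Therefore
A^* =
[[0, -3, 3],
 [-2, 3, -3]].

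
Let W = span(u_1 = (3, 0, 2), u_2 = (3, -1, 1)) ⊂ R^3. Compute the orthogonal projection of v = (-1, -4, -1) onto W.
proj_W(v) = (0, -5/2, -5/2)

Set up U = [u_1 | ... | u_2] ∈ R^(3×2). The projector onto W = col(U) is P = U (U^T U)^(-1) U^T.
Compute U^T U =
  [13, 11]
  [11, 11],
and U^T v = (-5, 0).
Solve U^T U · c = U^T v for the coefficients: c = (-5/2, 5/2). The projection is proj_W(v) = U c.
Check: (v - proj_W(v)) · u_1 = 0  (should be 0).
Check: (v - proj_W(v)) · u_2 = 0  (should be 0).
Result: proj_W(v) = (0, -5/2, -5/2).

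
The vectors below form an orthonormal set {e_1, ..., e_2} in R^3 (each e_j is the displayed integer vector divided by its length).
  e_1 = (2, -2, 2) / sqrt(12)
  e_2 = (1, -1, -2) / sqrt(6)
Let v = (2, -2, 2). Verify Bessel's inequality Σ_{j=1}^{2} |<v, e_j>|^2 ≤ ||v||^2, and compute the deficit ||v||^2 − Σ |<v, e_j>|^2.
Σ |<v, e_j>|^2 = 12; ||v||^2 = 12; deficit = 0

Write each e_j = u_j / sqrt(<u_j, u_j>) where u_j is the displayed integer vector. Then <v, e_j> = <v, u_j> / sqrt(<u_j, u_j>), so |<v, e_j>|^2 = <v, u_j>^2 / <u_j, u_j>.
Coefficients: <v, e_1> = 12/sqrt(12), <v, e_2> = 0/sqrt(6).
Square and sum: Σ |<v, e_j>|^2 = 12.
Compute ||v||^2 = v·v = 12.
Deficit = 12 − 12 = 0 ≥ 0, confirming Bessel's inequality. (The deficit equals ||v − Σ <v,e_j> e_j||^2, the squared distance from v to span{e_j}.)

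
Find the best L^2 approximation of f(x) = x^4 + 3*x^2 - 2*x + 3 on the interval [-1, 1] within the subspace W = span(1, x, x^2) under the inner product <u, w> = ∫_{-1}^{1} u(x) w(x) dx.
g(x) = 27*x^2/7 - 2*x + 102/35

The best approximation g ∈ W is the orthogonal projection of f onto W. Writing g = a_0 + a_1 x + a_2 x^2, the coefficients solve the normal equations G · a = b where
  G_{ij} = <φ_i, φ_j> and b_i = <f, φ_i>, with φ_0 = 1, φ_1 = x, φ_2 = x^2.
G =
  [2, 0, 2/3]
  [0, 2/3, 0]
  [2/3, 0, 2/5],
b = (42/5, -4/3, 122/35).
Solving gives a_0 = 102/35, a_1 = -2, a_2 = 27/7, so
  g(x) = 27*x^2/7 - 2*x + 102/35.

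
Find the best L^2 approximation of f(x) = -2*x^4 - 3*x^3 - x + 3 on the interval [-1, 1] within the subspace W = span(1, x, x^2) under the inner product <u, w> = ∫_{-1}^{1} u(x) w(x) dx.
g(x) = -12*x^2/7 - 14*x/5 + 111/35

The best approximation g ∈ W is the orthogonal projection of f onto W. Writing g = a_0 + a_1 x + a_2 x^2, the coefficients solve the normal equations G · a = b where
  G_{ij} = <φ_i, φ_j> and b_i = <f, φ_i>, with φ_0 = 1, φ_1 = x, φ_2 = x^2.
G =
  [2, 0, 2/3]
  [0, 2/3, 0]
  [2/3, 0, 2/5],
b = (26/5, -28/15, 10/7).
Solving gives a_0 = 111/35, a_1 = -14/5, a_2 = -12/7, so
  g(x) = -12*x^2/7 - 14*x/5 + 111/35.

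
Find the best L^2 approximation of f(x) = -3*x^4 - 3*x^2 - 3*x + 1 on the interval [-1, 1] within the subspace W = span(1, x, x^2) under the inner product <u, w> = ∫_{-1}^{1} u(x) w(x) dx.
g(x) = -39*x^2/7 - 3*x + 44/35

The best approximation g ∈ W is the orthogonal projection of f onto W. Writing g = a_0 + a_1 x + a_2 x^2, the coefficients solve the normal equations G · a = b where
  G_{ij} = <φ_i, φ_j> and b_i = <f, φ_i>, with φ_0 = 1, φ_1 = x, φ_2 = x^2.
G =
  [2, 0, 2/3]
  [0, 2/3, 0]
  [2/3, 0, 2/5],
b = (-6/5, -2, -146/105).
Solving gives a_0 = 44/35, a_1 = -3, a_2 = -39/7, so
  g(x) = -39*x^2/7 - 3*x + 44/35.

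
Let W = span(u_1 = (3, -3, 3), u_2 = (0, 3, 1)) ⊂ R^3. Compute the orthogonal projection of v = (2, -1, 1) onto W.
proj_W(v) = (18/13, -15/13, 19/13)

Set up U = [u_1 | ... | u_2] ∈ R^(3×2). The projector onto W = col(U) is P = U (U^T U)^(-1) U^T.
Compute U^T U =
  [27, -6]
  [-6, 10],
and U^T v = (12, -2).
Solve U^T U · c = U^T v for the coefficients: c = (6/13, 1/13). The projection is proj_W(v) = U c.
Check: (v - proj_W(v)) · u_1 = 0  (should be 0).
Check: (v - proj_W(v)) · u_2 = 0  (should be 0).
Result: proj_W(v) = (18/13, -15/13, 19/13).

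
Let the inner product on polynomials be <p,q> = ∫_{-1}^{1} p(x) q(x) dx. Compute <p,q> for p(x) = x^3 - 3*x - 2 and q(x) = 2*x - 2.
<p,q> = 24/5

Expand the product: p(x)·q(x) = 2*x^4 - 2*x^3 - 6*x^2 + 2*x + 4.
∫_{-1}^{1} of each monomial x^k gives [2/(k+1) if k even, 0 if k odd]. Integrating term-by-term (or equivalently evaluating the antiderivative F(x) = 2*x^5/5 - x^4/2 - 2*x^3 + x^2 + 4*x at the endpoints):
  F(1) − F(−1) = 29/10 − (-19/10) = 24/5.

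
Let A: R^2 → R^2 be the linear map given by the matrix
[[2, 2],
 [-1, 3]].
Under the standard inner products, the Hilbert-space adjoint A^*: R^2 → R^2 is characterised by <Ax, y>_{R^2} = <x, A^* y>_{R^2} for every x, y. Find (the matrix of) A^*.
A^* = A^T =
[[2, -1],
 [2, 3]]

For real matrices with standard dot products, the defining identity <Ax, y> = <x, A^* y> gives (Ax)^T y = x^T (A^*) y, i.e. x^T A^T y = x^T (A^*) y. Since this holds for all x, y, we must have A^* = A^T. Therefore
A^* =
[[2, -1],
 [2, 3]].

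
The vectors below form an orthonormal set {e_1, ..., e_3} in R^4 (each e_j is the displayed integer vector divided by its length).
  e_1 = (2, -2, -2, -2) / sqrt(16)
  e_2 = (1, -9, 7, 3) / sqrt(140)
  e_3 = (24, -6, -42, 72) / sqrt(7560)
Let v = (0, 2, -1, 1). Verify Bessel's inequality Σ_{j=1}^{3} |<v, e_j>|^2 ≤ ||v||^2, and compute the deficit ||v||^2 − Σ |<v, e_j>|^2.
Σ |<v, e_j>|^2 = 35/6; ||v||^2 = 6; deficit = 1/6

Write each e_j = u_j / sqrt(<u_j, u_j>) where u_j is the displayed integer vector. Then <v, e_j> = <v, u_j> / sqrt(<u_j, u_j>), so |<v, e_j>|^2 = <v, u_j>^2 / <u_j, u_j>.
Coefficients: <v, e_1> = -4/sqrt(16), <v, e_2> = -22/sqrt(140), <v, e_3> = 102/sqrt(7560).
Square and sum: Σ |<v, e_j>|^2 = 35/6.
Compute ||v||^2 = v·v = 6.
Deficit = 6 − 35/6 = 1/6 ≥ 0, confirming Bessel's inequality. (The deficit equals ||v − Σ <v,e_j> e_j||^2, the squared distance from v to span{e_j}.)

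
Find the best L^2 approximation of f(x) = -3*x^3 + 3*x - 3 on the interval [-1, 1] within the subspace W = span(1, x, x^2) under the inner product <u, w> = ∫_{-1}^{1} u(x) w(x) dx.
g(x) = 6*x/5 - 3

The best approximation g ∈ W is the orthogonal projection of f onto W. Writing g = a_0 + a_1 x + a_2 x^2, the coefficients solve the normal equations G · a = b where
  G_{ij} = <φ_i, φ_j> and b_i = <f, φ_i>, with φ_0 = 1, φ_1 = x, φ_2 = x^2.
G =
  [2, 0, 2/3]
  [0, 2/3, 0]
  [2/3, 0, 2/5],
b = (-6, 4/5, -2).
Solving gives a_0 = -3, a_1 = 6/5, a_2 = 0, so
  g(x) = 6*x/5 - 3.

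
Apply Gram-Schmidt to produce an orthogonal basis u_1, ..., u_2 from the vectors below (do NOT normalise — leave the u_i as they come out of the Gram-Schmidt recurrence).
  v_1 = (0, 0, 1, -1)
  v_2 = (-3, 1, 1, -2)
Orthogonal basis:
  u_1 = (0, 0, 1, -1)
  u_2 = (-3, 1, -1/2, -1/2)

Apply the Gram-Schmidt recurrence
  u_1 = v_1
  u_i = v_i − Σ_{j<i} ((v_i · u_j) / (u_j · u_j)) · u_j.

Step by step this gives:
  u_1 = (0, 0, 1, -1)
  u_2 = (-3, 1, -1/2, -1/2)

Orthogonality check:
  u_2 · u_1 = 0 (should be 0)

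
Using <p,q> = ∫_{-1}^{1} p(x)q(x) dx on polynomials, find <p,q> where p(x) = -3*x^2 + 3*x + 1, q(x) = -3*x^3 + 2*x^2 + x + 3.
<p,q> = -8/3

Expand the product: p(x)·q(x) = 9*x^5 - 15*x^4 - 4*x^2 + 10*x + 3.
∫_{-1}^{1} of each monomial x^k gives [2/(k+1) if k even, 0 if k odd]. Integrating term-by-term (or equivalently evaluating the antiderivative F(x) = 3*x^6/2 - 3*x^5 - 4*x^3/3 + 5*x^2 + 3*x at the endpoints):
  F(1) − F(−1) = 31/6 − (47/6) = -8/3.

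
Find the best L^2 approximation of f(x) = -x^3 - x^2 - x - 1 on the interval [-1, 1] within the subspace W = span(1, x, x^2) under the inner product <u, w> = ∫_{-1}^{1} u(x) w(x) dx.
g(x) = -x^2 - 8*x/5 - 1

The best approximation g ∈ W is the orthogonal projection of f onto W. Writing g = a_0 + a_1 x + a_2 x^2, the coefficients solve the normal equations G · a = b where
  G_{ij} = <φ_i, φ_j> and b_i = <f, φ_i>, with φ_0 = 1, φ_1 = x, φ_2 = x^2.
G =
  [2, 0, 2/3]
  [0, 2/3, 0]
  [2/3, 0, 2/5],
b = (-8/3, -16/15, -16/15).
Solving gives a_0 = -1, a_1 = -8/5, a_2 = -1, so
  g(x) = -x^2 - 8*x/5 - 1.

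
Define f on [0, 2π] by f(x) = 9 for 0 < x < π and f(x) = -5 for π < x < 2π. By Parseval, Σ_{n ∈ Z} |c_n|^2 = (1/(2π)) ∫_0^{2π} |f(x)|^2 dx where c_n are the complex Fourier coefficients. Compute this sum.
Σ |c_n|^2 = 53

Parseval equates the L^2 energy of f (normalised by 1/(2π)) with the ℓ^2 sum of its Fourier coefficients: (1/(2π)) ∫_0^{2π} |f|^2 = Σ |c_n|^2.
Compute the left side: (1/(2π)) [∫_0^π 9^2 dx + ∫_π^{2π} (-5)^2 dx] = (1/(2π)) · (81π + 25π) = (81 + 25)/2 = 53.
So Σ_{n ∈ Z} |c_n|^2 = 53.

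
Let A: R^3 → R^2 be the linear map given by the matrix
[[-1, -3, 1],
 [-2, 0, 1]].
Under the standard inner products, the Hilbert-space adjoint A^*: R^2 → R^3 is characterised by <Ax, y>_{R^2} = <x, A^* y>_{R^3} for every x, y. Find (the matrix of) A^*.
A^* = A^T =
[[-1, -2],
 [-3, 0],
 [1, 1]]

For real matrices with standard dot products, the defining identity <Ax, y> = <x, A^* y> gives (Ax)^T y = x^T (A^*) y, i.e. x^T A^T y = x^T (A^*) y. Since this holds for all x, y, we must have A^* = A^T. Therefore
A^* =
[[-1, -2],
 [-3, 0],
 [1, 1]].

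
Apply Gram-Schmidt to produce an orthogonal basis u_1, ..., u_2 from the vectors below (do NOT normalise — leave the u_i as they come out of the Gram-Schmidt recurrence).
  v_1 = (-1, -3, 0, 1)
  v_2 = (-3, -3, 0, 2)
Orthogonal basis:
  u_1 = (-1, -3, 0, 1)
  u_2 = (-19/11, 9/11, 0, 8/11)

Apply the Gram-Schmidt recurrence
  u_1 = v_1
  u_i = v_i − Σ_{j<i} ((v_i · u_j) / (u_j · u_j)) · u_j.

Step by step this gives:
  u_1 = (-1, -3, 0, 1)
  u_2 = (-19/11, 9/11, 0, 8/11)

Orthogonality check:
  u_2 · u_1 = 0 (should be 0)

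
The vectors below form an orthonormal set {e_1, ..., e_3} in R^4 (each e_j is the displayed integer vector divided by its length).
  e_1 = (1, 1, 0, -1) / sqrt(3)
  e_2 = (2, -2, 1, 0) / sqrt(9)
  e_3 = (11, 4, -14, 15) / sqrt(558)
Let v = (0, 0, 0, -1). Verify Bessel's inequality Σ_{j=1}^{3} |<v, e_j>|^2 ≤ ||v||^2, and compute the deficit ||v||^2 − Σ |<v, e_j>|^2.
Σ |<v, e_j>|^2 = 137/186; ||v||^2 = 1; deficit = 49/186

Write each e_j = u_j / sqrt(<u_j, u_j>) where u_j is the displayed integer vector. Then <v, e_j> = <v, u_j> / sqrt(<u_j, u_j>), so |<v, e_j>|^2 = <v, u_j>^2 / <u_j, u_j>.
Coefficients: <v, e_1> = 1/sqrt(3), <v, e_2> = 0/sqrt(9), <v, e_3> = -15/sqrt(558).
Square and sum: Σ |<v, e_j>|^2 = 137/186.
Compute ||v||^2 = v·v = 1.
Deficit = 1 − 137/186 = 49/186 ≥ 0, confirming Bessel's inequality. (The deficit equals ||v − Σ <v,e_j> e_j||^2, the squared distance from v to span{e_j}.)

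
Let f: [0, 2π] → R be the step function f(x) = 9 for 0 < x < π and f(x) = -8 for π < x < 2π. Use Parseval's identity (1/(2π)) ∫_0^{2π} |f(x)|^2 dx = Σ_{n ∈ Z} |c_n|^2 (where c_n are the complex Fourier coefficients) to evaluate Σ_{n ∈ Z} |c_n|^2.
Σ |c_n|^2 = 145/2

Parseval equates the L^2 energy of f (normalised by 1/(2π)) with the ℓ^2 sum of its Fourier coefficients: (1/(2π)) ∫_0^{2π} |f|^2 = Σ |c_n|^2.
Compute the left side: (1/(2π)) [∫_0^π 9^2 dx + ∫_π^{2π} (-8)^2 dx] = (1/(2π)) · (81π + 64π) = (81 + 64)/2 = 145/2.
So Σ_{n ∈ Z} |c_n|^2 = 145/2.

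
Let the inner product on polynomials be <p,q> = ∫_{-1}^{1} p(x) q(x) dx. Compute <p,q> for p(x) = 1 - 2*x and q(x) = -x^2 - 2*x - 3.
<p,q> = -4

Expand the product: p(x)·q(x) = 2*x^3 + 3*x^2 + 4*x - 3.
∫_{-1}^{1} of each monomial x^k gives [2/(k+1) if k even, 0 if k odd]. Integrating term-by-term (or equivalently evaluating the antiderivative F(x) = x^4/2 + x^3 + 2*x^2 - 3*x at the endpoints):
  F(1) − F(−1) = 1/2 − (9/2) = -4.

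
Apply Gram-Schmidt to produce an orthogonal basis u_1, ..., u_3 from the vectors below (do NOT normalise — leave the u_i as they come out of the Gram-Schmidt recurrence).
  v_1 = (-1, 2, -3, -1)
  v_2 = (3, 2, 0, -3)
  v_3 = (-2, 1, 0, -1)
Orthogonal basis:
  u_1 = (-1, 2, -3, -1)
  u_2 = (49/15, 22/15, 4/5, -41/15)
  u_3 = (-409/314, 78/157, 171/157, -305/314)

Apply the Gram-Schmidt recurrence
  u_1 = v_1
  u_i = v_i − Σ_{j<i} ((v_i · u_j) / (u_j · u_j)) · u_j.

Step by step this gives:
  u_1 = (-1, 2, -3, -1)
  u_2 = (49/15, 22/15, 4/5, -41/15)
  u_3 = (-409/314, 78/157, 171/157, -305/314)

Orthogonality check:
  u_2 · u_1 = 0 (should be 0)
  u_3 · u_1 = 0 (should be 0)
  u_3 · u_2 = 0 (should be 0)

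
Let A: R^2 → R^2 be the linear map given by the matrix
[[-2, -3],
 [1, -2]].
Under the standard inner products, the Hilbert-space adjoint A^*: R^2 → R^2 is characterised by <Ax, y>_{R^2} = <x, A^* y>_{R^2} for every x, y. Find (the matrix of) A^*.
A^* = A^T =
[[-2, 1],
 [-3, -2]]

For real matrices with standard dot products, the defining identity <Ax, y> = <x, A^* y> gives (Ax)^T y = x^T (A^*) y, i.e. x^T A^T y = x^T (A^*) y. Since this holds for all x, y, we must have A^* = A^T. Therefore
A^* =
[[-2, 1],
 [-3, -2]].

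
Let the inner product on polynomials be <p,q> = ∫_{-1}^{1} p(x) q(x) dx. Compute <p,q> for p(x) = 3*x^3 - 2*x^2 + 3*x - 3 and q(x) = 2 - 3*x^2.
<p,q> = -94/15

Expand the product: p(x)·q(x) = -9*x^5 + 6*x^4 - 3*x^3 + 5*x^2 + 6*x - 6.
∫_{-1}^{1} of each monomial x^k gives [2/(k+1) if k even, 0 if k odd]. Integrating term-by-term (or equivalently evaluating the antiderivative F(x) = -3*x^6/2 + 6*x^5/5 - 3*x^4/4 + 5*x^3/3 + 3*x^2 - 6*x at the endpoints):
  F(1) − F(−1) = -143/60 − (233/60) = -94/15.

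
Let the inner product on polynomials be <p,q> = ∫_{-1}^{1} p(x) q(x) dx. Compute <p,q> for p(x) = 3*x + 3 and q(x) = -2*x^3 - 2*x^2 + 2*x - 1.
<p,q> = -42/5

Expand the product: p(x)·q(x) = -6*x^4 - 12*x^3 + 3*x - 3.
∫_{-1}^{1} of each monomial x^k gives [2/(k+1) if k even, 0 if k odd]. Integrating term-by-term (or equivalently evaluating the antiderivative F(x) = -6*x^5/5 - 3*x^4 + 3*x^2/2 - 3*x at the endpoints):
  F(1) − F(−1) = -57/10 − (27/10) = -42/5.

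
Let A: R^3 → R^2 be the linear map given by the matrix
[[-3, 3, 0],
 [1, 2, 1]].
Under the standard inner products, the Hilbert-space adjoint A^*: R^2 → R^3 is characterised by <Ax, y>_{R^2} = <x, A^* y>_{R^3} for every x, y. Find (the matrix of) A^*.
A^* = A^T =
[[-3, 1],
 [3, 2],
 [0, 1]]

For real matrices with standard dot products, the defining identity <Ax, y> = <x, A^* y> gives (Ax)^T y = x^T (A^*) y, i.e. x^T A^T y = x^T (A^*) y. Since this holds for all x, y, we must have A^* = A^T. Therefore
A^* =
[[-3, 1],
 [3, 2],
 [0, 1]].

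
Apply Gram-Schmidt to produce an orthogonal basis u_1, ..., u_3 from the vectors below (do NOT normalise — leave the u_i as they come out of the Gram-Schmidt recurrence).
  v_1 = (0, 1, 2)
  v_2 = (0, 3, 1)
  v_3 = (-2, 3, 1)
Orthogonal basis:
  u_1 = (0, 1, 2)
  u_2 = (0, 2, -1)
  u_3 = (-2, 0, 0)

Apply the Gram-Schmidt recurrence
  u_1 = v_1
  u_i = v_i − Σ_{j<i} ((v_i · u_j) / (u_j · u_j)) · u_j.

Step by step this gives:
  u_1 = (0, 1, 2)
  u_2 = (0, 2, -1)
  u_3 = (-2, 0, 0)

Orthogonality check:
  u_2 · u_1 = 0 (should be 0)
  u_3 · u_1 = 0 (should be 0)
  u_3 · u_2 = 0 (should be 0)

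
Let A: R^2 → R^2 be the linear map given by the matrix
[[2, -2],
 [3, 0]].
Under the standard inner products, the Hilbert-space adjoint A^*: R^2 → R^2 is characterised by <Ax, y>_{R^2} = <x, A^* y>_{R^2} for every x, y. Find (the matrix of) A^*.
A^* = A^T =
[[2, 3],
 [-2, 0]]

For real matrices with standard dot products, the defining identity <Ax, y> = <x, A^* y> gives (Ax)^T y = x^T (A^*) y, i.e. x^T A^T y = x^T (A^*) y. Since this holds for all x, y, we must have A^* = A^T. Therefore
A^* =
[[2, 3],
 [-2, 0]].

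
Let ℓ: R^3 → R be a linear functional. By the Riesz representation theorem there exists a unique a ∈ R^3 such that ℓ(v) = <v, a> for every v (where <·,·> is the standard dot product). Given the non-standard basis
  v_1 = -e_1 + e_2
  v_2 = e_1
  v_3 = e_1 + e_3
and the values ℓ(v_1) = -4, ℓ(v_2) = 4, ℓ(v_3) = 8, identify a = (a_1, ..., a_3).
a = (4, 0, 4)

Write a = (a_1, ..., a_3) in the standard basis. For each basis vector v_i, ℓ(v_i) = <v_i, a> is a linear equation in the a_j's. Collect the n equations into a matrix system V a = ℓ, where row i of V is v_i (expressed in the standard basis). Since V is invertible (lower-triangular with 1s on the diagonal, up to permutation), solve by back-substitution:
  V =
[[-1, 1, 0],
 [1, 0, 0],
 [1, 0, 1]]
  V a = (-4, 4, 8)
Solving gives a = (4, 0, 4).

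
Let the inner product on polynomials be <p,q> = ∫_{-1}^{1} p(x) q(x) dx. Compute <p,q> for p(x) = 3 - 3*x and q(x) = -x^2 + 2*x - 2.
<p,q> = -18

Expand the product: p(x)·q(x) = 3*x^3 - 9*x^2 + 12*x - 6.
∫_{-1}^{1} of each monomial x^k gives [2/(k+1) if k even, 0 if k odd]. Integrating term-by-term (or equivalently evaluating the antiderivative F(x) = 3*x^4/4 - 3*x^3 + 6*x^2 - 6*x at the endpoints):
  F(1) − F(−1) = -9/4 − (63/4) = -18.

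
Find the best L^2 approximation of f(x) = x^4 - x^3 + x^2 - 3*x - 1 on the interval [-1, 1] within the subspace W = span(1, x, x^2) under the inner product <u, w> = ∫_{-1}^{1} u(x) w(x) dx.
g(x) = 13*x^2/7 - 18*x/5 - 38/35

The best approximation g ∈ W is the orthogonal projection of f onto W. Writing g = a_0 + a_1 x + a_2 x^2, the coefficients solve the normal equations G · a = b where
  G_{ij} = <φ_i, φ_j> and b_i = <f, φ_i>, with φ_0 = 1, φ_1 = x, φ_2 = x^2.
G =
  [2, 0, 2/3]
  [0, 2/3, 0]
  [2/3, 0, 2/5],
b = (-14/15, -12/5, 2/105).
Solving gives a_0 = -38/35, a_1 = -18/5, a_2 = 13/7, so
  g(x) = 13*x^2/7 - 18*x/5 - 38/35.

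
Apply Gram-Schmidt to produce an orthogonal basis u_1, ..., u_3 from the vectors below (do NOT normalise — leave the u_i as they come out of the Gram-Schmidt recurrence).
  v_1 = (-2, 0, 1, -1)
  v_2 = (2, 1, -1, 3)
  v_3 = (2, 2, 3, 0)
Orthogonal basis:
  u_1 = (-2, 0, 1, -1)
  u_2 = (-2/3, 1, 1/3, 5/3)
  u_3 = (25/13, 21/13, 79/26, -21/26)

Apply the Gram-Schmidt recurrence
  u_1 = v_1
  u_i = v_i − Σ_{j<i} ((v_i · u_j) / (u_j · u_j)) · u_j.

Step by step this gives:
  u_1 = (-2, 0, 1, -1)
  u_2 = (-2/3, 1, 1/3, 5/3)
  u_3 = (25/13, 21/13, 79/26, -21/26)

Orthogonality check:
  u_2 · u_1 = 0 (should be 0)
  u_3 · u_1 = 0 (should be 0)
  u_3 · u_2 = 0 (should be 0)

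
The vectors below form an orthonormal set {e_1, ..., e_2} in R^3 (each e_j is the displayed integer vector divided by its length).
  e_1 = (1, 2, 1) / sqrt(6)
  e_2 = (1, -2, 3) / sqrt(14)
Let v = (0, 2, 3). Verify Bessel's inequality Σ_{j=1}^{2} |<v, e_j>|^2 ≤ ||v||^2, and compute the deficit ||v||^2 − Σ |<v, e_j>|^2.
Σ |<v, e_j>|^2 = 209/21; ||v||^2 = 13; deficit = 64/21

Write each e_j = u_j / sqrt(<u_j, u_j>) where u_j is the displayed integer vector. Then <v, e_j> = <v, u_j> / sqrt(<u_j, u_j>), so |<v, e_j>|^2 = <v, u_j>^2 / <u_j, u_j>.
Coefficients: <v, e_1> = 7/sqrt(6), <v, e_2> = 5/sqrt(14).
Square and sum: Σ |<v, e_j>|^2 = 209/21.
Compute ||v||^2 = v·v = 13.
Deficit = 13 − 209/21 = 64/21 ≥ 0, confirming Bessel's inequality. (The deficit equals ||v − Σ <v,e_j> e_j||^2, the squared distance from v to span{e_j}.)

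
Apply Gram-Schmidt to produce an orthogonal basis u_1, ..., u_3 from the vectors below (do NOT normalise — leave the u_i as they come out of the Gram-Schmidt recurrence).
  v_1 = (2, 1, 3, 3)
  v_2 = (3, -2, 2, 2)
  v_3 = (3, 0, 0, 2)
Orthogonal basis:
  u_1 = (2, 1, 3, 3)
  u_2 = (37/23, -62/23, -2/23, -2/23)
  u_3 = (272/227, 170/227, -346/227, 108/227)

Apply the Gram-Schmidt recurrence
  u_1 = v_1
  u_i = v_i − Σ_{j<i} ((v_i · u_j) / (u_j · u_j)) · u_j.

Step by step this gives:
  u_1 = (2, 1, 3, 3)
  u_2 = (37/23, -62/23, -2/23, -2/23)
  u_3 = (272/227, 170/227, -346/227, 108/227)

Orthogonality check:
  u_2 · u_1 = 0 (should be 0)
  u_3 · u_1 = 0 (should be 0)
  u_3 · u_2 = 0 (should be 0)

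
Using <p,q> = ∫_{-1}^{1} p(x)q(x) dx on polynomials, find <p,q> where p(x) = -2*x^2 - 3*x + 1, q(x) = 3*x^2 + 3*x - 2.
<p,q> = -116/15

Expand the product: p(x)·q(x) = -6*x^4 - 15*x^3 - 2*x^2 + 9*x - 2.
∫_{-1}^{1} of each monomial x^k gives [2/(k+1) if k even, 0 if k odd]. Integrating term-by-term (or equivalently evaluating the antiderivative F(x) = -6*x^5/5 - 15*x^4/4 - 2*x^3/3 + 9*x^2/2 - 2*x at the endpoints):
  F(1) − F(−1) = -187/60 − (277/60) = -116/15.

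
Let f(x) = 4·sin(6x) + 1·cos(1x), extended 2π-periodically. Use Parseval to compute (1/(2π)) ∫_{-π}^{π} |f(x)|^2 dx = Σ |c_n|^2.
Σ |c_n|^2 = 17/2

Expand |f|^2 and use orthogonality of {sin(nx), cos(mx)} on [-π, π]:
  ∫_{-π}^{π} sin(nx)^2 dx = π, ∫ cos(mx)^2 dx = π, and cross terms integrate to 0.
So ∫_{-π}^{π} f(x)^2 dx = 4^2 · π + 1^2 · π = (16 + 1)π.
Divide by 2π: (16 + 1)/2 = 17/2.
By Parseval, this equals Σ |c_n|^2.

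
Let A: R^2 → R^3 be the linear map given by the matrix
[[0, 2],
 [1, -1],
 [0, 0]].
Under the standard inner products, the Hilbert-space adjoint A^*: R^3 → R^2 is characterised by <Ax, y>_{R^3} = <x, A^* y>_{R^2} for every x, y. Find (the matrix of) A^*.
A^* = A^T =
[[0, 1, 0],
 [2, -1, 0]]

For real matrices with standard dot products, the defining identity <Ax, y> = <x, A^* y> gives (Ax)^T y = x^T (A^*) y, i.e. x^T A^T y = x^T (A^*) y. Since this holds for all x, y, we must have A^* = A^T. Therefore
A^* =
[[0, 1, 0],
 [2, -1, 0]].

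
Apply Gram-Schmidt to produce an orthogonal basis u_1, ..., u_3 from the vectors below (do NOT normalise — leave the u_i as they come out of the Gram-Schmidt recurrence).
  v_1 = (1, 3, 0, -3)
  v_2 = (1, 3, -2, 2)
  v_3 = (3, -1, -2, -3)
Orthogonal basis:
  u_1 = (1, 3, 0, -3)
  u_2 = (15/19, 45/19, -2, 50/19)
  u_3 = (441/163, -307/163, -400/163, -160/163)

Apply the Gram-Schmidt recurrence
  u_1 = v_1
  u_i = v_i − Σ_{j<i} ((v_i · u_j) / (u_j · u_j)) · u_j.

Step by step this gives:
  u_1 = (1, 3, 0, -3)
  u_2 = (15/19, 45/19, -2, 50/19)
  u_3 = (441/163, -307/163, -400/163, -160/163)

Orthogonality check:
  u_2 · u_1 = 0 (should be 0)
  u_3 · u_1 = 0 (should be 0)
  u_3 · u_2 = 0 (should be 0)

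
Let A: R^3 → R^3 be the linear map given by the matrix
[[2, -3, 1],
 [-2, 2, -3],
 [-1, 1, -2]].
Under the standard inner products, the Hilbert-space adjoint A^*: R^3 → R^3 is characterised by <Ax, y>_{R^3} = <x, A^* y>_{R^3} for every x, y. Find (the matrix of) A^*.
A^* = A^T =
[[2, -2, -1],
 [-3, 2, 1],
 [1, -3, -2]]

For real matrices with standard dot products, the defining identity <Ax, y> = <x, A^* y> gives (Ax)^T y = x^T (A^*) y, i.e. x^T A^T y = x^T (A^*) y. Since this holds for all x, y, we must have A^* = A^T. Therefore
A^* =
[[2, -2, -1],
 [-3, 2, 1],
 [1, -3, -2]].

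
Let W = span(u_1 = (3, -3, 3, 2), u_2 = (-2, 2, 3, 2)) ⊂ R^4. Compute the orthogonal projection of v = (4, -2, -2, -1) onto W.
proj_W(v) = (3, -3, -24/13, -16/13)

Set up U = [u_1 | ... | u_2] ∈ R^(4×2). The projector onto W = col(U) is P = U (U^T U)^(-1) U^T.
Compute U^T U =
  [31, 1]
  [1, 21],
and U^T v = (10, -20).
Solve U^T U · c = U^T v for the coefficients: c = (23/65, -63/65). The projection is proj_W(v) = U c.
Check: (v - proj_W(v)) · u_1 = 0  (should be 0).
Check: (v - proj_W(v)) · u_2 = 0  (should be 0).
Result: proj_W(v) = (3, -3, -24/13, -16/13).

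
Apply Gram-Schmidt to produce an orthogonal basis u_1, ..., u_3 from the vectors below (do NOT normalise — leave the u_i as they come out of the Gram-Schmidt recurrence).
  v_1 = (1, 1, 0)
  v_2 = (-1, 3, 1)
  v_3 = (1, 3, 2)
Orthogonal basis:
  u_1 = (1, 1, 0)
  u_2 = (-2, 2, 1)
  u_3 = (1/3, -1/3, 4/3)

Apply the Gram-Schmidt recurrence
  u_1 = v_1
  u_i = v_i − Σ_{j<i} ((v_i · u_j) / (u_j · u_j)) · u_j.

Step by step this gives:
  u_1 = (1, 1, 0)
  u_2 = (-2, 2, 1)
  u_3 = (1/3, -1/3, 4/3)

Orthogonality check:
  u_2 · u_1 = 0 (should be 0)
  u_3 · u_1 = 0 (should be 0)
  u_3 · u_2 = 0 (should be 0)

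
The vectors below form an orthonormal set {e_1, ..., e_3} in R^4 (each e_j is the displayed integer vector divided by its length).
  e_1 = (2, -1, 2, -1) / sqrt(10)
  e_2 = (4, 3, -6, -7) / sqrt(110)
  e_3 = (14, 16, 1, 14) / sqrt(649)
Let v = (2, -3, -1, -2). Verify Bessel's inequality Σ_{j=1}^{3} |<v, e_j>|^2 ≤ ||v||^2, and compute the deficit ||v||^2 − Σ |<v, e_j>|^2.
Σ |<v, e_j>|^2 = 701/59; ||v||^2 = 18; deficit = 361/59

Write each e_j = u_j / sqrt(<u_j, u_j>) where u_j is the displayed integer vector. Then <v, e_j> = <v, u_j> / sqrt(<u_j, u_j>), so |<v, e_j>|^2 = <v, u_j>^2 / <u_j, u_j>.
Coefficients: <v, e_1> = 7/sqrt(10), <v, e_2> = 19/sqrt(110), <v, e_3> = -49/sqrt(649).
Square and sum: Σ |<v, e_j>|^2 = 701/59.
Compute ||v||^2 = v·v = 18.
Deficit = 18 − 701/59 = 361/59 ≥ 0, confirming Bessel's inequality. (The deficit equals ||v − Σ <v,e_j> e_j||^2, the squared distance from v to span{e_j}.)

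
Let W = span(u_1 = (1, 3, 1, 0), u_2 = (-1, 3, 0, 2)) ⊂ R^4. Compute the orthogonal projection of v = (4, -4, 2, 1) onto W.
proj_W(v) = (67/45, -13/5, 14/45, -106/45)

Set up U = [u_1 | ... | u_2] ∈ R^(4×2). The projector onto W = col(U) is P = U (U^T U)^(-1) U^T.
Compute U^T U =
  [11, 8]
  [8, 14],
and U^T v = (-6, -14).
Solve U^T U · c = U^T v for the coefficients: c = (14/45, -53/45). The projection is proj_W(v) = U c.
Check: (v - proj_W(v)) · u_1 = 0  (should be 0).
Check: (v - proj_W(v)) · u_2 = 0  (should be 0).
Result: proj_W(v) = (67/45, -13/5, 14/45, -106/45).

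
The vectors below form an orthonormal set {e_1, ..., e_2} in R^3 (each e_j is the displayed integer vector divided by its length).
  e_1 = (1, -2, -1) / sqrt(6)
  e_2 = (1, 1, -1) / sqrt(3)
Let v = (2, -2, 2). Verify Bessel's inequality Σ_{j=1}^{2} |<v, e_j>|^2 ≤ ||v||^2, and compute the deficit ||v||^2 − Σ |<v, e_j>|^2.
Σ |<v, e_j>|^2 = 4; ||v||^2 = 12; deficit = 8

Write each e_j = u_j / sqrt(<u_j, u_j>) where u_j is the displayed integer vector. Then <v, e_j> = <v, u_j> / sqrt(<u_j, u_j>), so |<v, e_j>|^2 = <v, u_j>^2 / <u_j, u_j>.
Coefficients: <v, e_1> = 4/sqrt(6), <v, e_2> = -2/sqrt(3).
Square and sum: Σ |<v, e_j>|^2 = 4.
Compute ||v||^2 = v·v = 12.
Deficit = 12 − 4 = 8 ≥ 0, confirming Bessel's inequality. (The deficit equals ||v − Σ <v,e_j> e_j||^2, the squared distance from v to span{e_j}.)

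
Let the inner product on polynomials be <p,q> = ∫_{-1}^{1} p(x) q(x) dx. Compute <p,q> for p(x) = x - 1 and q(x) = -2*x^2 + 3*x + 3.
<p,q> = -8/3

Expand the product: p(x)·q(x) = -2*x^3 + 5*x^2 - 3.
∫_{-1}^{1} of each monomial x^k gives [2/(k+1) if k even, 0 if k odd]. Integrating term-by-term (or equivalently evaluating the antiderivative F(x) = -x^4/2 + 5*x^3/3 - 3*x at the endpoints):
  F(1) − F(−1) = -11/6 − (5/6) = -8/3.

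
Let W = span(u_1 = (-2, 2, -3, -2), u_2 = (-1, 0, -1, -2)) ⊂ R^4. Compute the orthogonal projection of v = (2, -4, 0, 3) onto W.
proj_W(v) = (26/15, -8/5, 38/15, 28/15)

Set up U = [u_1 | ... | u_2] ∈ R^(4×2). The projector onto W = col(U) is P = U (U^T U)^(-1) U^T.
Compute U^T U =
  [21, 9]
  [9, 6],
and U^T v = (-18, -8).
Solve U^T U · c = U^T v for the coefficients: c = (-4/5, -2/15). The projection is proj_W(v) = U c.
Check: (v - proj_W(v)) · u_1 = 0  (should be 0).
Check: (v - proj_W(v)) · u_2 = 0  (should be 0).
Result: proj_W(v) = (26/15, -8/5, 38/15, 28/15).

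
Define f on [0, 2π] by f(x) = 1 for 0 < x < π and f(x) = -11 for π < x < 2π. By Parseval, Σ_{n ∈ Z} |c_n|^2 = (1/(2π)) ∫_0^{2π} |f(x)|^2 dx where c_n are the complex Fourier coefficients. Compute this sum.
Σ |c_n|^2 = 61

Parseval equates the L^2 energy of f (normalised by 1/(2π)) with the ℓ^2 sum of its Fourier coefficients: (1/(2π)) ∫_0^{2π} |f|^2 = Σ |c_n|^2.
Compute the left side: (1/(2π)) [∫_0^π 1^2 dx + ∫_π^{2π} (-11)^2 dx] = (1/(2π)) · (1π + 121π) = (1 + 121)/2 = 61.
So Σ_{n ∈ Z} |c_n|^2 = 61.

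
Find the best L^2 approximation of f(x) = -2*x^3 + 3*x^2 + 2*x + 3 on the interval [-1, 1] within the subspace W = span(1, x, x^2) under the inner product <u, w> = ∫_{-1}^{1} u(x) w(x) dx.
g(x) = 3*x^2 + 4*x/5 + 3

The best approximation g ∈ W is the orthogonal projection of f onto W. Writing g = a_0 + a_1 x + a_2 x^2, the coefficients solve the normal equations G · a = b where
  G_{ij} = <φ_i, φ_j> and b_i = <f, φ_i>, with φ_0 = 1, φ_1 = x, φ_2 = x^2.
G =
  [2, 0, 2/3]
  [0, 2/3, 0]
  [2/3, 0, 2/5],
b = (8, 8/15, 16/5).
Solving gives a_0 = 3, a_1 = 4/5, a_2 = 3, so
  g(x) = 3*x^2 + 4*x/5 + 3.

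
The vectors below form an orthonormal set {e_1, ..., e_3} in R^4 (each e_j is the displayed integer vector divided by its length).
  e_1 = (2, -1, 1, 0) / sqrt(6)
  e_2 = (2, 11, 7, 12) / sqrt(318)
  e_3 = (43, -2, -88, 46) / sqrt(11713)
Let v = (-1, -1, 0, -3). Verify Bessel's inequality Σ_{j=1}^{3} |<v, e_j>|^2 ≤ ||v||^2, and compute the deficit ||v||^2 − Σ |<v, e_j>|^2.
Σ |<v, e_j>|^2 = 2310/221; ||v||^2 = 11; deficit = 121/221

Write each e_j = u_j / sqrt(<u_j, u_j>) where u_j is the displayed integer vector. Then <v, e_j> = <v, u_j> / sqrt(<u_j, u_j>), so |<v, e_j>|^2 = <v, u_j>^2 / <u_j, u_j>.
Coefficients: <v, e_1> = -1/sqrt(6), <v, e_2> = -49/sqrt(318), <v, e_3> = -179/sqrt(11713).
Square and sum: Σ |<v, e_j>|^2 = 2310/221.
Compute ||v||^2 = v·v = 11.
Deficit = 11 − 2310/221 = 121/221 ≥ 0, confirming Bessel's inequality. (The deficit equals ||v − Σ <v,e_j> e_j||^2, the squared distance from v to span{e_j}.)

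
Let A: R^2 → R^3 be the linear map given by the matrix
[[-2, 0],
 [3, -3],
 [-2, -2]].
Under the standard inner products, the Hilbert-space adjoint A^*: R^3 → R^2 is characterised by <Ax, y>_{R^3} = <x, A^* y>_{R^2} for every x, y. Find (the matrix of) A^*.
A^* = A^T =
[[-2, 3, -2],
 [0, -3, -2]]

For real matrices with standard dot products, the defining identity <Ax, y> = <x, A^* y> gives (Ax)^T y = x^T (A^*) y, i.e. x^T A^T y = x^T (A^*) y. Since this holds for all x, y, we must have A^* = A^T. Therefore
A^* =
[[-2, 3, -2],
 [0, -3, -2]].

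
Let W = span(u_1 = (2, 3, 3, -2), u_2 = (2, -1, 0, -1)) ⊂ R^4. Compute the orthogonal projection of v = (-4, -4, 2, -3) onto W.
proj_W(v) = (-94/147, -19/21, -45/49, 92/147)

Set up U = [u_1 | ... | u_2] ∈ R^(4×2). The projector onto W = col(U) is P = U (U^T U)^(-1) U^T.
Compute U^T U =
  [26, 3]
  [3, 6],
and U^T v = (-8, -1).
Solve U^T U · c = U^T v for the coefficients: c = (-15/49, -2/147). The projection is proj_W(v) = U c.
Check: (v - proj_W(v)) · u_1 = 0  (should be 0).
Check: (v - proj_W(v)) · u_2 = 0  (should be 0).
Result: proj_W(v) = (-94/147, -19/21, -45/49, 92/147).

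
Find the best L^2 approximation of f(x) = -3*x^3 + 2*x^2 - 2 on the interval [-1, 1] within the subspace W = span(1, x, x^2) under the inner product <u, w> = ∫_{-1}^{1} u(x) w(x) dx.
g(x) = 2*x^2 - 9*x/5 - 2

The best approximation g ∈ W is the orthogonal projection of f onto W. Writing g = a_0 + a_1 x + a_2 x^2, the coefficients solve the normal equations G · a = b where
  G_{ij} = <φ_i, φ_j> and b_i = <f, φ_i>, with φ_0 = 1, φ_1 = x, φ_2 = x^2.
G =
  [2, 0, 2/3]
  [0, 2/3, 0]
  [2/3, 0, 2/5],
b = (-8/3, -6/5, -8/15).
Solving gives a_0 = -2, a_1 = -9/5, a_2 = 2, so
  g(x) = 2*x^2 - 9*x/5 - 2.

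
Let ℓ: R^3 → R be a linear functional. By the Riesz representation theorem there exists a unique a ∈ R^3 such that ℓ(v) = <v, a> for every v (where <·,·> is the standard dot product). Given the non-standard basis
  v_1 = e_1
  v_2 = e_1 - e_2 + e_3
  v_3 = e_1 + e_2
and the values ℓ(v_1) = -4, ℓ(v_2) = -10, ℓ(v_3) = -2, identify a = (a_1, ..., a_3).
a = (-4, 2, -4)

Write a = (a_1, ..., a_3) in the standard basis. For each basis vector v_i, ℓ(v_i) = <v_i, a> is a linear equation in the a_j's. Collect the n equations into a matrix system V a = ℓ, where row i of V is v_i (expressed in the standard basis). Since V is invertible (lower-triangular with 1s on the diagonal, up to permutation), solve by back-substitution:
  V =
[[1, 0, 0],
 [1, -1, 1],
 [1, 1, 0]]
  V a = (-4, -10, -2)
Solving gives a = (-4, 2, -4).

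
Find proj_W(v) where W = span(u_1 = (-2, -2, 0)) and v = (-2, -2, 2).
proj_W(v) = (-2, -2, 0)

Set up U = [u_1 | ... | u_1] ∈ R^(3×1). The projector onto W = col(U) is P = U (U^T U)^(-1) U^T.
Compute U^T U =
  [8],
and U^T v = (8).
Solve U^T U · c = U^T v for the coefficients: c = (1). The projection is proj_W(v) = U c.
Check: (v - proj_W(v)) · u_1 = 0  (should be 0).
Result: proj_W(v) = (-2, -2, 0).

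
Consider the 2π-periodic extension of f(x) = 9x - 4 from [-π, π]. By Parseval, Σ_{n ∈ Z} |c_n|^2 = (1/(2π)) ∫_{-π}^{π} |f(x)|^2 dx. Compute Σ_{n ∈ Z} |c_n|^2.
Σ |c_n|^2 = 27π^2 + 16

Expand and integrate term by term over [-π, π]:
  ∫ (9x)^2 dx = 81·(2π^3/3); ∫ 2·9·(-4)·x dx = 0 (odd integrand); ∫ (-4)^2 dx = 16·2π.
So (1/(2π)) ∫_{-π}^{π} (9x - 4)^2 dx = 81π^2/3 + 16 = 27π^2 + 16.
Parseval ⇒ Σ |c_n|^2 = 27π^2 + 16.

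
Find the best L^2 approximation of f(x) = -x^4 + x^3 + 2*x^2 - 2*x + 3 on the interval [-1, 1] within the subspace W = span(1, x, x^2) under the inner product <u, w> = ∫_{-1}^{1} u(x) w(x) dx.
g(x) = 8*x^2/7 - 7*x/5 + 108/35

The best approximation g ∈ W is the orthogonal projection of f onto W. Writing g = a_0 + a_1 x + a_2 x^2, the coefficients solve the normal equations G · a = b where
  G_{ij} = <φ_i, φ_j> and b_i = <f, φ_i>, with φ_0 = 1, φ_1 = x, φ_2 = x^2.
G =
  [2, 0, 2/3]
  [0, 2/3, 0]
  [2/3, 0, 2/5],
b = (104/15, -14/15, 88/35).
Solving gives a_0 = 108/35, a_1 = -7/5, a_2 = 8/7, so
  g(x) = 8*x^2/7 - 7*x/5 + 108/35.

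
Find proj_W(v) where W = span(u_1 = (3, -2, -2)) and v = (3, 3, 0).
proj_W(v) = (9/17, -6/17, -6/17)

Set up U = [u_1 | ... | u_1] ∈ R^(3×1). The projector onto W = col(U) is P = U (U^T U)^(-1) U^T.
Compute U^T U =
  [17],
and U^T v = (3).
Solve U^T U · c = U^T v for the coefficients: c = (3/17). The projection is proj_W(v) = U c.
Check: (v - proj_W(v)) · u_1 = 0  (should be 0).
Result: proj_W(v) = (9/17, -6/17, -6/17).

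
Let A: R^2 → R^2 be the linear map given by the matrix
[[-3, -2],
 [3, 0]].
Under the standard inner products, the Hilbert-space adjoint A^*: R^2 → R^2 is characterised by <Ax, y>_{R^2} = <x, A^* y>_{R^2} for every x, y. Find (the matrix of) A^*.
A^* = A^T =
[[-3, 3],
 [-2, 0]]

For real matrices with standard dot products, the defining identity <Ax, y> = <x, A^* y> gives (Ax)^T y = x^T (A^*) y, i.e. x^T A^T y = x^T (A^*) y. Since this holds for all x, y, we must have A^* = A^T. Therefore
A^* =
[[-3, 3],
 [-2, 0]].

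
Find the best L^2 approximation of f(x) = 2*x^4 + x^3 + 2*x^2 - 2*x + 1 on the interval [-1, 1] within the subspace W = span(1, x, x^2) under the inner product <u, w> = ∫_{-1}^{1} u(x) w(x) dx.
g(x) = 26*x^2/7 - 7*x/5 + 29/35

The best approximation g ∈ W is the orthogonal projection of f onto W. Writing g = a_0 + a_1 x + a_2 x^2, the coefficients solve the normal equations G · a = b where
  G_{ij} = <φ_i, φ_j> and b_i = <f, φ_i>, with φ_0 = 1, φ_1 = x, φ_2 = x^2.
G =
  [2, 0, 2/3]
  [0, 2/3, 0]
  [2/3, 0, 2/5],
b = (62/15, -14/15, 214/105).
Solving gives a_0 = 29/35, a_1 = -7/5, a_2 = 26/7, so
  g(x) = 26*x^2/7 - 7*x/5 + 29/35.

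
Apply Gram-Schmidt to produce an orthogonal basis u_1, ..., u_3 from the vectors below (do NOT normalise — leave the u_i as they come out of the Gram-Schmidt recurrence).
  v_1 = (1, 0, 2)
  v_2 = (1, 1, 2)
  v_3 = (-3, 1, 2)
Orthogonal basis:
  u_1 = (1, 0, 2)
  u_2 = (0, 1, 0)
  u_3 = (-16/5, 0, 8/5)

Apply the Gram-Schmidt recurrence
  u_1 = v_1
  u_i = v_i − Σ_{j<i} ((v_i · u_j) / (u_j · u_j)) · u_j.

Step by step this gives:
  u_1 = (1, 0, 2)
  u_2 = (0, 1, 0)
  u_3 = (-16/5, 0, 8/5)

Orthogonality check:
  u_2 · u_1 = 0 (should be 0)
  u_3 · u_1 = 0 (should be 0)
  u_3 · u_2 = 0 (should be 0)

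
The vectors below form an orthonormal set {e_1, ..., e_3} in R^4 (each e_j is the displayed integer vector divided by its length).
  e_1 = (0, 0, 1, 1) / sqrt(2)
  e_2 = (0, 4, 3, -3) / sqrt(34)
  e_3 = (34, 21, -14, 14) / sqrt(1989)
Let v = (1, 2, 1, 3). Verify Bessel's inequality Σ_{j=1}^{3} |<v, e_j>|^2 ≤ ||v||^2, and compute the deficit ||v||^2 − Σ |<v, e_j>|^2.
Σ |<v, e_j>|^2 = 122/9; ||v||^2 = 15; deficit = 13/9

Write each e_j = u_j / sqrt(<u_j, u_j>) where u_j is the displayed integer vector. Then <v, e_j> = <v, u_j> / sqrt(<u_j, u_j>), so |<v, e_j>|^2 = <v, u_j>^2 / <u_j, u_j>.
Coefficients: <v, e_1> = 4/sqrt(2), <v, e_2> = 2/sqrt(34), <v, e_3> = 104/sqrt(1989).
Square and sum: Σ |<v, e_j>|^2 = 122/9.
Compute ||v||^2 = v·v = 15.
Deficit = 15 − 122/9 = 13/9 ≥ 0, confirming Bessel's inequality. (The deficit equals ||v − Σ <v,e_j> e_j||^2, the squared distance from v to span{e_j}.)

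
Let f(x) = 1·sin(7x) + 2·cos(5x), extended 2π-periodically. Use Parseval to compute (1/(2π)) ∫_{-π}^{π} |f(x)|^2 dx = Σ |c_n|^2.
Σ |c_n|^2 = 5/2

Expand |f|^2 and use orthogonality of {sin(nx), cos(mx)} on [-π, π]:
  ∫_{-π}^{π} sin(nx)^2 dx = π, ∫ cos(mx)^2 dx = π, and cross terms integrate to 0.
So ∫_{-π}^{π} f(x)^2 dx = 1^2 · π + 2^2 · π = (1 + 4)π.
Divide by 2π: (1 + 4)/2 = 5/2.
By Parseval, this equals Σ |c_n|^2.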